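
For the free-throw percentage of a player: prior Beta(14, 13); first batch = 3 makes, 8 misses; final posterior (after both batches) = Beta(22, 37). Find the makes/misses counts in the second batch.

Because Beta–binomial updating is additive in the counts, the combined data contributed (α_post−α_prior, β_post−β_prior) successes and failures.
Total across both batches: 22−14=8 makes, 37−13=24 misses.
Subtract the first batch: 8−3=5 makes and 24−8=16 misses.

5 makes and 16 misses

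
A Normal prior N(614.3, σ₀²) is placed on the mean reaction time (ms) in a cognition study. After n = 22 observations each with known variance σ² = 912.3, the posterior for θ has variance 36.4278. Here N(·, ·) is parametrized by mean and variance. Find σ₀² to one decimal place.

σ₀² = 299.7

For the Normal–Normal model with known σ², precisions add: τ_n = τ₀ + n/σ².
So 1/σ₀² = 1/36.4278 − 22/912.3 = 0.027452 − 0.024115 = 0.003337.
Hence σ₀² = 1/0.003337 ≈ 299.7.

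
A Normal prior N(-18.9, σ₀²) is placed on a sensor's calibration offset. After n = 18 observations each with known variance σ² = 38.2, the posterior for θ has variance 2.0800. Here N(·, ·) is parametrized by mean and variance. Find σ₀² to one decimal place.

Posterior precision equals prior precision plus data precision: 1/σ_n² = 1/σ₀² + n/σ².
So 1/σ₀² = 1/2.0800 − 18/38.2 = 0.480769 − 0.471204 = 0.009565.
Hence σ₀² = 1/0.009565 ≈ 104.5.

σ₀² = 104.5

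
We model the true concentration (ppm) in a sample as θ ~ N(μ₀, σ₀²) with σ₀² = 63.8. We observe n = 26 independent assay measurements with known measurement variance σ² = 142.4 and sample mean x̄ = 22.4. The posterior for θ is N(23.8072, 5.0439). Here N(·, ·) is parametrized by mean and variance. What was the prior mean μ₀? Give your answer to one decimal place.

With known observation variance, the Normal–Normal posterior has precision τ_n = τ₀ + n/σ² and mean μ_n = (τ₀μ₀ + (n/σ²)x̄)/τ_n.
Here τ₀ = 1/63.8 = 0.015674 and τ_data = 26/142.4 = 0.182584, so τ_n = 0.198258.
Rearranging for μ₀: μ₀ = (μ_n·τ_n − τ_data·x̄)/τ₀ = (23.8072·0.198258 − 0.182584·22.4) / 0.015674 = 0.630086/0.015674 ≈ 40.2.

μ₀ = 40.2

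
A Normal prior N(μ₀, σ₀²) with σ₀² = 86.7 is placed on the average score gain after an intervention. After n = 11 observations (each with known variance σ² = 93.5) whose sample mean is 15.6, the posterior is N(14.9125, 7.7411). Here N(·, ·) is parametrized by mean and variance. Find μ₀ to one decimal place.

The posterior mean is a precision-weighted average: μ_n = (τ₀μ₀ + τ_data·x̄)/(τ₀+τ_data), with τ₀=1/σ₀² and τ_data=n/σ².
Here τ₀ = 1/86.7 = 0.011534 and τ_data = 11/93.5 = 0.117647, so τ_n = 0.129181.
Rearranging for μ₀: μ₀ = (μ_n·τ_n − τ_data·x̄)/τ₀ = (14.9125·0.129181 − 0.117647·15.6) / 0.011534 = 0.091118/0.011534 ≈ 7.9.

μ₀ = 7.9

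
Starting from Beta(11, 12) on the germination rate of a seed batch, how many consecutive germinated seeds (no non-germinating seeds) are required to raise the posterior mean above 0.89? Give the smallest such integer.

k = 87

After k germinated seeds and 0 non-germinating seeds the posterior is Beta(11+k, 12), with mean (11+k)/(11+12+k).
Set (11+k)/(23+k) > 0.89 and solve: k > (0.89·23 − 11)/(1 − 0.89) = 86.091.
The smallest integer exceeding 86.091 is 87.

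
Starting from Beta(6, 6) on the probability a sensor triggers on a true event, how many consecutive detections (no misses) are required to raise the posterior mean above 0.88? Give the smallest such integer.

k = 39

After k detections and 0 misses the posterior is Beta(6+k, 6), with mean (6+k)/(6+6+k).
Set (6+k)/(12+k) > 0.88 and solve: k > (0.88·12 − 6)/(1 − 0.88) = 38.000.
The smallest integer exceeding 38.000 is 39.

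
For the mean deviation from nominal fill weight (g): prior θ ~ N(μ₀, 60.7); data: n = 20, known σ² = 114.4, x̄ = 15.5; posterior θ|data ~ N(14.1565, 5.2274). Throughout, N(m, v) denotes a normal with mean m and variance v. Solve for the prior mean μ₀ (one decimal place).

With known observation variance, the Normal–Normal posterior has precision τ_n = τ₀ + n/σ² and mean μ_n = (τ₀μ₀ + (n/σ²)x̄)/τ_n.
Here τ₀ = 1/60.7 = 0.016474 and τ_data = 20/114.4 = 0.174825, so τ_n = 0.191299.
Rearranging for μ₀: μ₀ = (μ_n·τ_n − τ_data·x̄)/τ₀ = (14.1565·0.191299 − 0.174825·15.5) / 0.016474 = -0.001663/0.016474 ≈ -0.1.

μ₀ = -0.1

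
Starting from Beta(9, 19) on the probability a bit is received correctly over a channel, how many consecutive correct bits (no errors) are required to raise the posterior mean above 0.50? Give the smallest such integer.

After k correct bits and 0 errors the posterior is Beta(9+k, 19), with mean (9+k)/(9+19+k).
Set (9+k)/(28+k) > 0.50 and solve: k > (0.50·28 − 9)/(1 − 0.50) = 10.000.
The smallest integer exceeding 10.000 is 11.

k = 11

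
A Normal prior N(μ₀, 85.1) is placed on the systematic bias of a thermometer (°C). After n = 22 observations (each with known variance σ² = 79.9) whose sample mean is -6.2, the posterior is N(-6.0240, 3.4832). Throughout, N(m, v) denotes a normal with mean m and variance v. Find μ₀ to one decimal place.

μ₀ = -1.9

With known observation variance, the Normal–Normal posterior has precision τ_n = τ₀ + n/σ² and mean μ_n = (τ₀μ₀ + (n/σ²)x̄)/τ_n.
Here τ₀ = 1/85.1 = 0.011751 and τ_data = 22/79.9 = 0.275344, so τ_n = 0.287095.
Rearranging for μ₀: μ₀ = (μ_n·τ_n − τ_data·x̄)/τ₀ = (-6.0240·0.287095 − 0.275344·-6.2) / 0.011751 = -0.022327/0.011751 ≈ -1.9.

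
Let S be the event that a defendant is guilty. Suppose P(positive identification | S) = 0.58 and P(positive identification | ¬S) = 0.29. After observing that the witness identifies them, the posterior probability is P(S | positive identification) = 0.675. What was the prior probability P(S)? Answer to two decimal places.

P(S) = 0.51

In odds form, posterior odds = prior odds × likelihood ratio, so prior odds = posterior odds ÷ LR.
Posterior odds = 0.675/(1−0.675) = 2.0769. LR = 0.58/0.29 = 2.0000.
Prior odds = 2.0769/2.0000 = 1.0385, so P(S) = 1.0385/(1+1.0385) ≈ 0.51.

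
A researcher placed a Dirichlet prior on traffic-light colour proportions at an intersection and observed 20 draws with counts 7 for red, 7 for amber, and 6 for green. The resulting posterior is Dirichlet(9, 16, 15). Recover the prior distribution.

For a Dirichlet(α) prior with multinomial counts c, the posterior is Dirichlet(α + c) componentwise.
Subtract each count from the matching posterior parameter: 9−7=2, 16−7=9, 15−6=9.

Dirichlet(2, 9, 9)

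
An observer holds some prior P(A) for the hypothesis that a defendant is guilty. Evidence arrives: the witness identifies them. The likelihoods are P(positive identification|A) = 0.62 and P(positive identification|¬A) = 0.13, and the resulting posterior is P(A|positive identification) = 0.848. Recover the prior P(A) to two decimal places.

Bayes' rule in odds form gives O(A|E) = O(A)·[P(E|A)/P(E|¬A)], hence O(A) = O(A|E)/LR.
Posterior odds = 0.848/(1−0.848) = 5.5789. LR = 0.62/0.13 = 4.7692.
Prior odds = 5.5789/4.7692 = 1.1698, so P(A) = 1.1698/(1+1.1698) ≈ 0.54.

P(A) = 0.54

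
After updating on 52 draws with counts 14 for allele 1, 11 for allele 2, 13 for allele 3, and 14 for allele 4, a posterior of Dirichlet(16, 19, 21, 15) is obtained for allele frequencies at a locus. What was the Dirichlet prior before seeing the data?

Dirichlet(2, 8, 8, 1)

For a Dirichlet(α) prior with multinomial counts c, the posterior is Dirichlet(α + c) componentwise.
Subtract each count from the matching posterior parameter: 16−14=2, 19−11=8, 21−13=8, 15−14=1.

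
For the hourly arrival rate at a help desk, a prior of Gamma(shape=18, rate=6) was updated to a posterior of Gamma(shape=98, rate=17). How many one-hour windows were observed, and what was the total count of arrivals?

n = 11 one-hour windows with total 80 arrivals

Gamma–Poisson conjugacy: posterior shape = α + Σxᵢ, posterior rate = β + n.
Matching: Σxᵢ = 98 − 18 = 80 and n = 17 − 6 = 11.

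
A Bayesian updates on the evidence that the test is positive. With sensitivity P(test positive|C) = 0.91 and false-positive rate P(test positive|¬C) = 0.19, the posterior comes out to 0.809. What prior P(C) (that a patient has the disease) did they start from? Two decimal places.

P(C) = 0.47

Bayes' rule in odds form gives O(C|E) = O(C)·[P(E|C)/P(E|¬C)], hence O(C) = O(C|E)/LR.
Posterior odds = 0.809/(1−0.809) = 4.2356. LR = 0.91/0.19 = 4.7895.
Prior odds = 4.2356/4.7895 = 0.8844, so P(C) = 0.8844/(1+0.8844) ≈ 0.47.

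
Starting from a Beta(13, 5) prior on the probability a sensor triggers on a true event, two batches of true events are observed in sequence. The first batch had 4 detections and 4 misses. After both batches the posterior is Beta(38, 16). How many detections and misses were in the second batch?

Sequential conjugate updates are equivalent to a single update on the pooled data, so total successes = posterior α − prior α and total failures = posterior β − prior β.
Total across both batches: 38−13=25 detections, 16−5=11 misses.
Subtract the first batch: 25−4=21 detections and 11−4=7 misses.

21 detections and 7 misses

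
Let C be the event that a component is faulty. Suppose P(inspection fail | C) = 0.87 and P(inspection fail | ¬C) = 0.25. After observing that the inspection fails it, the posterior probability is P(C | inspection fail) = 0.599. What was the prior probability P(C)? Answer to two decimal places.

P(C) = 0.30

Bayes' rule in odds form gives O(C|E) = O(C)·[P(E|C)/P(E|¬C)], hence O(C) = O(C|E)/LR.
Posterior odds = 0.599/(1−0.599) = 1.4938. LR = 0.87/0.25 = 3.4800.
Prior odds = 1.4938/3.4800 = 0.4293, so P(C) = 0.4293/(1+0.4293) ≈ 0.30.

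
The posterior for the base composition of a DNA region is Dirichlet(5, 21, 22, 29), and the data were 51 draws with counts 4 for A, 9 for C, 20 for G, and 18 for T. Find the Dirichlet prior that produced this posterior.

Dirichlet(1, 12, 2, 11)

For a Dirichlet(α) prior with multinomial counts c, the posterior is Dirichlet(α + c) componentwise.
Subtract each count from the matching posterior parameter: 5−4=1, 21−9=12, 22−20=2, 29−18=11.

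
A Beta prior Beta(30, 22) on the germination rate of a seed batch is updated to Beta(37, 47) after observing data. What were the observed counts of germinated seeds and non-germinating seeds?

A Beta(a, b) prior with s successes and f failures in binomial data gives a Beta(a+s, b+f) posterior.
So s = 37 − 30 = 7 and f = 47 − 22 = 25.

7 germinated seeds and 25 non-germinating seeds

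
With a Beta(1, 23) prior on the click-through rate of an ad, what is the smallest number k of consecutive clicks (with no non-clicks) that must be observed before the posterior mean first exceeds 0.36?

After k clicks and 0 non-clicks the posterior is Beta(1+k, 23), with mean (1+k)/(1+23+k).
Set (1+k)/(24+k) > 0.36 and solve: k > (0.36·24 − 1)/(1 − 0.36) = 11.938.
The smallest integer exceeding 11.938 is 12, and checking k=12: (13)/(36) = 0.3611 > 0.36.

k = 12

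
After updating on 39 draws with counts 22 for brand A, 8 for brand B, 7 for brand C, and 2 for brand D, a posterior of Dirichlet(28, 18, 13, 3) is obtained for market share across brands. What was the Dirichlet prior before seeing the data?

Dirichlet(6, 10, 6, 1)

For a Dirichlet(α) prior with multinomial counts c, the posterior is Dirichlet(α + c) componentwise.
Subtract each count from the matching posterior parameter: 28−22=6, 18−8=10, 13−7=6, 3−2=1.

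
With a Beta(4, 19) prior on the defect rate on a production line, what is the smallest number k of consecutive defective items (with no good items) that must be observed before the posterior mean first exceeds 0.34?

After k defective items and 0 good items the posterior is Beta(4+k, 19), with mean (4+k)/(4+19+k).
Set (4+k)/(23+k) > 0.34 and solve: k > (0.34·23 − 4)/(1 − 0.34) = 5.788.
The smallest integer exceeding 5.788 is 6.

k = 6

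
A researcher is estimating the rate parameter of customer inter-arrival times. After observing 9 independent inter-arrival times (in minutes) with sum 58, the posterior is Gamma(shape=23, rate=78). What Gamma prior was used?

Gamma(shape=14, rate=20)

Gamma–exponential conjugacy: posterior shape = α + n, posterior rate = β + Σtᵢ.
So α = 23 − 9 = 14 and β = 78 − 58 = 20.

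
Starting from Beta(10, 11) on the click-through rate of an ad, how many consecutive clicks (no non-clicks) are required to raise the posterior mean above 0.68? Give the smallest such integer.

After k clicks and 0 non-clicks the posterior is Beta(10+k, 11), with mean (10+k)/(10+11+k).
Set (10+k)/(21+k) > 0.68 and solve: k > (0.68·21 − 10)/(1 − 0.68) = 13.375.
The smallest integer exceeding 13.375 is 14.

k = 14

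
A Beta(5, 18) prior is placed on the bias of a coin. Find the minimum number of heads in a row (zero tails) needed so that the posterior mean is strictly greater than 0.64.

k = 28

After k heads and 0 tails the posterior is Beta(5+k, 18), with mean (5+k)/(5+18+k).
Set (5+k)/(23+k) > 0.64 and solve: k > (0.64·23 − 5)/(1 − 0.64) = 27.000.
The smallest integer exceeding 27.000 is 28.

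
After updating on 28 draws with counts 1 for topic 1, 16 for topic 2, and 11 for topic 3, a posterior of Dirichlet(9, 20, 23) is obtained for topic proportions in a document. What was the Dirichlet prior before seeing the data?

For a Dirichlet(α) prior with multinomial counts c, the posterior is Dirichlet(α + c) componentwise.
Subtract each count from the matching posterior parameter: 9−1=8, 20−16=4, 23−11=12.

Dirichlet(8, 4, 12)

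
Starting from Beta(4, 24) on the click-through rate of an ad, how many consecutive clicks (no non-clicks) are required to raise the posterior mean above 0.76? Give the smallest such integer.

k = 73

After k clicks and 0 non-clicks the posterior is Beta(4+k, 24), with mean (4+k)/(4+24+k).
Set (4+k)/(28+k) > 0.76 and solve: k > (0.76·28 − 4)/(1 − 0.76) = 72.000.
The smallest integer exceeding 72.000 is 73, and checking k=73: (77)/(101) = 0.7624 > 0.76.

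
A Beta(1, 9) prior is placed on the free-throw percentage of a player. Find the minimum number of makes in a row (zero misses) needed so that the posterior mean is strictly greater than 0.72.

After k makes and 0 misses the posterior is Beta(1+k, 9), with mean (1+k)/(1+9+k).
Set (1+k)/(10+k) > 0.72 and solve: k > (0.72·10 − 1)/(1 − 0.72) = 22.143.
The smallest integer exceeding 22.143 is 23.

k = 23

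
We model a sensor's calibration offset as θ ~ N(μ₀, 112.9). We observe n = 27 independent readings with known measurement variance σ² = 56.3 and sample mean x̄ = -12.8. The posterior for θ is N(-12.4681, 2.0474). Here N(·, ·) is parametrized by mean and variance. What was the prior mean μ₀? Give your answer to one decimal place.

With known observation variance, the Normal–Normal posterior has precision τ_n = τ₀ + n/σ² and mean μ_n = (τ₀μ₀ + (n/σ²)x̄)/τ_n.
Here τ₀ = 1/112.9 = 0.008857 and τ_data = 27/56.3 = 0.479574, so τ_n = 0.488431.
Rearranging for μ₀: μ₀ = (μ_n·τ_n − τ_data·x̄)/τ₀ = (-12.4681·0.488431 − 0.479574·-12.8) / 0.008857 = 0.048741/0.008857 ≈ 5.5.

μ₀ = 5.5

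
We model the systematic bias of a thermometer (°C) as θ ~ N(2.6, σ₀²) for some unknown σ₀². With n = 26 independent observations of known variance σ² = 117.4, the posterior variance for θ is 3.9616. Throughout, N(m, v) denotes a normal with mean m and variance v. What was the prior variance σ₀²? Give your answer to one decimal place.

Posterior precision equals prior precision plus data precision: 1/σ_n² = 1/σ₀² + n/σ².
So 1/σ₀² = 1/3.9616 − 26/117.4 = 0.252423 − 0.221465 = 0.030958.
Hence σ₀² = 1/0.030958 ≈ 32.3.

σ₀² = 32.3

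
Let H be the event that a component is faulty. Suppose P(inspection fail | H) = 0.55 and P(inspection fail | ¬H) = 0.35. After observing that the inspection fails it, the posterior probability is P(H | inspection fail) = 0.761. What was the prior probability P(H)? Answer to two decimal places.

Bayes' rule in odds form gives O(H|E) = O(H)·[P(E|H)/P(E|¬H)], hence O(H) = O(H|E)/LR.
Posterior odds = 0.761/(1−0.761) = 3.1841. LR = 0.55/0.35 = 1.5714.
Prior odds = 3.1841/1.5714 = 2.0263, so P(H) = 2.0263/(1+2.0263) ≈ 0.67.

P(H) = 0.67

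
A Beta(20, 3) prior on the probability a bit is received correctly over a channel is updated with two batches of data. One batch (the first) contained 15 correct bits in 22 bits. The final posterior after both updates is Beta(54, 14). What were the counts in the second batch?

Because Beta–binomial updating is additive in the counts, the combined data contributed (α_post−α_prior, β_post−β_prior) successes and failures.
Total across both batches: 54−20=34 correct bits, 14−3=11 errors.
Subtract the first batch: 34−15=19 correct bits and 11−7=4 errors.

19 correct bits and 4 errors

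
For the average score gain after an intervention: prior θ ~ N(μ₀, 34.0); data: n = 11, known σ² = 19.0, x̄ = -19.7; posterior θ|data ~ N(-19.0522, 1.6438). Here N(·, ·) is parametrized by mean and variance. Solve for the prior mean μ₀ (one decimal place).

With known observation variance, the Normal–Normal posterior has precision τ_n = τ₀ + n/σ² and mean μ_n = (τ₀μ₀ + (n/σ²)x̄)/τ_n.
Here τ₀ = 1/34.0 = 0.029412 and τ_data = 11/19.0 = 0.578947, so τ_n = 0.608359.
Rearranging for μ₀: μ₀ = (μ_n·τ_n − τ_data·x̄)/τ₀ = (-19.0522·0.608359 − 0.578947·-19.7) / 0.029412 = -0.185321/0.029412 ≈ -6.3.

μ₀ = -6.3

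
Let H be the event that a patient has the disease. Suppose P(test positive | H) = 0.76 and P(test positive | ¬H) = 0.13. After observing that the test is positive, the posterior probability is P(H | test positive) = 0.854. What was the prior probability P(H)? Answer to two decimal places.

P(H) = 0.50

In odds form, posterior odds = prior odds × likelihood ratio, so prior odds = posterior odds ÷ LR.
Posterior odds = 0.854/(1−0.854) = 5.8493. LR = 0.76/0.13 = 5.8462.
Prior odds = 5.8493/5.8462 = 1.0005, so P(H) = 1.0005/(1+1.0005) ≈ 0.50.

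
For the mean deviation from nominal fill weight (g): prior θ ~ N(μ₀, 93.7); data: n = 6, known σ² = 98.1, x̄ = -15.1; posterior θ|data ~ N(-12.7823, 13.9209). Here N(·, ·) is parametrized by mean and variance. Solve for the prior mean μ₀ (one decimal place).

μ₀ = 0.5

The posterior mean is a precision-weighted average: μ_n = (τ₀μ₀ + τ_data·x̄)/(τ₀+τ_data), with τ₀=1/σ₀² and τ_data=n/σ².
Here τ₀ = 1/93.7 = 0.010672 and τ_data = 6/98.1 = 0.061162, so τ_n = 0.071834.
Rearranging for μ₀: μ₀ = (μ_n·τ_n − τ_data·x̄)/τ₀ = (-12.7823·0.071834 − 0.061162·-15.1) / 0.010672 = 0.005342/0.010672 ≈ 0.5.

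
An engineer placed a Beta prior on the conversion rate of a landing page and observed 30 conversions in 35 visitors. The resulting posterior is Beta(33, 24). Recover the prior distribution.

Beta(3, 19)

A Beta(α, β) prior with s successes and f failures in binomial data gives a Beta(α+s, β+f) posterior.
So α = 33 − 30 = 3 and β = 24 − 5 = 19.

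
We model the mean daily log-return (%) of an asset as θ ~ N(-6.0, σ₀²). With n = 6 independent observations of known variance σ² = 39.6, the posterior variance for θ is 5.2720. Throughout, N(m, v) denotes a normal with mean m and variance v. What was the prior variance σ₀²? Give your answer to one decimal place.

For the Normal–Normal model with known σ², precisions add: τ_n = τ₀ + n/σ².
So 1/σ₀² = 1/5.2720 − 6/39.6 = 0.189681 − 0.151515 = 0.038166.
Hence σ₀² = 1/0.038166 ≈ 26.2.

σ₀² = 26.2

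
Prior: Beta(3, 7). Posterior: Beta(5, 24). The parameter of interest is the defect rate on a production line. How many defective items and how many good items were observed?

Beta is conjugate to the binomial likelihood: posterior = Beta(α+s, β+f).
Match parameters: s=5−3=2, f=24−7=17.

2 defective items and 17 good items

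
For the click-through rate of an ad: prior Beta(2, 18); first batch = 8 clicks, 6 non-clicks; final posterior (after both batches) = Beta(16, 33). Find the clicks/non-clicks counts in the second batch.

6 clicks and 9 non-clicks

Because Beta–binomial updating is additive in the counts, the combined data contributed (α_post−α_prior, β_post−β_prior) successes and failures.
Total across both batches: 16−2=14 clicks, 33−18=15 non-clicks.
Subtract the first batch: 14−8=6 clicks and 15−6=9 non-clicks.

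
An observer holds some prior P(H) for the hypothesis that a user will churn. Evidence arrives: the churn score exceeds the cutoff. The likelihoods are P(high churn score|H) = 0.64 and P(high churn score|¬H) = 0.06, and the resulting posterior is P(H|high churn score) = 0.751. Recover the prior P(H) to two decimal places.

P(H) = 0.22

Bayes' rule in odds form gives O(H|E) = O(H)·[P(E|H)/P(E|¬H)], hence O(H) = O(H|E)/LR.
Posterior odds = 0.751/(1−0.751) = 3.0161. LR = 0.64/0.06 = 10.6667.
Prior odds = 3.0161/10.6667 = 0.2828, so P(H) = 0.2828/(1+0.2828) ≈ 0.22.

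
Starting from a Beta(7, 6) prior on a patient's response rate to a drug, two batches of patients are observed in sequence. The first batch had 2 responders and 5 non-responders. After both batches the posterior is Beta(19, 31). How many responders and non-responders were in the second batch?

10 responders and 20 non-responders

Sequential conjugate updates are equivalent to a single update on the pooled data, so total successes = posterior α − prior α and total failures = posterior β − prior β.
Total across both batches: 19−7=12 responders, 31−6=25 non-responders.
Subtract the first batch: 12−2=10 responders and 25−5=20 non-responders.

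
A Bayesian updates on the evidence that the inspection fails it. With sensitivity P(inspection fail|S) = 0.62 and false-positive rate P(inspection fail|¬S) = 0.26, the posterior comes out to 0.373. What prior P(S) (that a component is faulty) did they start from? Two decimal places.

P(S) = 0.20

Bayes' rule in odds form gives O(S|E) = O(S)·[P(E|S)/P(E|¬S)], hence O(S) = O(S|E)/LR.
Posterior odds = 0.373/(1−0.373) = 0.5949. LR = 0.62/0.26 = 2.3846.
Prior odds = 0.5949/2.3846 = 0.2495, so P(S) = 0.2495/(1+0.2495) ≈ 0.20.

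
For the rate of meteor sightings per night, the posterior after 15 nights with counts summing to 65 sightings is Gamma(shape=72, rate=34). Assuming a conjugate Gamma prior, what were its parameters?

A Gamma(α, β) prior (rate parametrization) on a Poisson rate with n observations summing to S gives posterior Gamma(α+S, β+n).
So α = 72 − 65 = 7 and β = 34 − 15 = 19.

Gamma(shape=7, rate=19)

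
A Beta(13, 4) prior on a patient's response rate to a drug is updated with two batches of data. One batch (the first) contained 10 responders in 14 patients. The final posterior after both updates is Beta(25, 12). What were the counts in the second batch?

Sequential conjugate updates are equivalent to a single update on the pooled data, so total successes = posterior α − prior α and total failures = posterior β − prior β.
Total across both batches: 25−13=12 responders, 12−4=8 non-responders.
Subtract the first batch: 12−10=2 responders and 8−4=4 non-responders.

2 responders and 4 non-responders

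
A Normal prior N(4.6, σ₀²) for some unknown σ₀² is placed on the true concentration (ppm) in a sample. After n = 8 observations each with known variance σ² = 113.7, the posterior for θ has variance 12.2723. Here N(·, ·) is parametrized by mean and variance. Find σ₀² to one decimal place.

σ₀² = 89.9

Posterior precision equals prior precision plus data precision: 1/σ_n² = 1/σ₀² + n/σ².
So 1/σ₀² = 1/12.2723 − 8/113.7 = 0.081484 − 0.070361 = 0.011123.
Hence σ₀² = 1/0.011123 ≈ 89.9.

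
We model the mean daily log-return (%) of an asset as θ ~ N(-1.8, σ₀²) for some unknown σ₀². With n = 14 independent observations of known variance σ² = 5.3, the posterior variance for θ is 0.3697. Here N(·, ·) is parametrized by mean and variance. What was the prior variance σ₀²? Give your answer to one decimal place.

σ₀² = 15.8

Posterior precision equals prior precision plus data precision: 1/σ_n² = 1/σ₀² + n/σ².
So 1/σ₀² = 1/0.3697 − 14/5.3 = 2.704896 − 2.641509 = 0.063387.
Hence σ₀² = 1/0.063387 ≈ 15.8.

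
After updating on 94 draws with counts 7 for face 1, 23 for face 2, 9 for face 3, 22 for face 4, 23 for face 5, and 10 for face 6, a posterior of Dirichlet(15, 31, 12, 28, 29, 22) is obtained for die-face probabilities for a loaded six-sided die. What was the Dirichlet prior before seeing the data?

Dirichlet(8, 8, 3, 6, 6, 12)

For a Dirichlet(α) prior with multinomial counts c, the posterior is Dirichlet(α + c) componentwise.
Subtract each count from the matching posterior parameter: 15−7=8, 31−23=8, 12−9=3, 28−22=6, 29−23=6, 22−10=12.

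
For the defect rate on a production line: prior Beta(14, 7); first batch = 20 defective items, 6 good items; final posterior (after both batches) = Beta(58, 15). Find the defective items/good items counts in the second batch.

Because Beta–binomial updating is additive in the counts, the combined data contributed (α_post−α_prior, β_post−β_prior) successes and failures.
Total across both batches: 58−14=44 defective items, 15−7=8 good items.
Subtract the first batch: 44−20=24 defective items and 8−6=2 good items.

24 defective items and 2 good items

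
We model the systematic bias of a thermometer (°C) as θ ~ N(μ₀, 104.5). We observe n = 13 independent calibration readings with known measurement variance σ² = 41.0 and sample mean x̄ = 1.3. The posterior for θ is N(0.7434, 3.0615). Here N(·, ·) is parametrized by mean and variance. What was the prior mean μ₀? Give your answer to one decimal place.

μ₀ = -17.7

The posterior mean is a precision-weighted average: μ_n = (τ₀μ₀ + τ_data·x̄)/(τ₀+τ_data), with τ₀=1/σ₀² and τ_data=n/σ².
Here τ₀ = 1/104.5 = 0.009569 and τ_data = 13/41.0 = 0.317073, so τ_n = 0.326642.
Rearranging for μ₀: μ₀ = (μ_n·τ_n − τ_data·x̄)/τ₀ = (0.7434·0.326642 − 0.317073·1.3) / 0.009569 = -0.169369/0.009569 ≈ -17.7.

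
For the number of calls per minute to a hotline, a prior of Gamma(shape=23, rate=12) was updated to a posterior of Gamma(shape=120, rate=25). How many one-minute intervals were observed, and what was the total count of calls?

Gamma–Poisson conjugacy: posterior shape = α + Σxᵢ, posterior rate = β + n.
Matching: Σxᵢ = 120 − 23 = 97 and n = 25 − 12 = 13.

n = 13 one-minute intervals with total 97 calls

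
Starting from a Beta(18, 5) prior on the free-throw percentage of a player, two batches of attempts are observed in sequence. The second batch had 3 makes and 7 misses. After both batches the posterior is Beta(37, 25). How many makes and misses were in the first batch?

Sequential conjugate updates are equivalent to a single update on the pooled data, so total successes = posterior α − prior α and total failures = posterior β − prior β.
Total across both batches: 37−18=19 makes, 25−5=20 misses.
Subtract the second batch: 19−3=16 makes and 20−7=13 misses.

16 makes and 13 misses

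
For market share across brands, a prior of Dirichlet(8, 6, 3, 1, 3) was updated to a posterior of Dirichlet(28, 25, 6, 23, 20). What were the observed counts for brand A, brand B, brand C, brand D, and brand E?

counts (20, 19, 3, 22, 17)

For a Dirichlet(α) prior with multinomial counts c, the posterior is Dirichlet(α + c) componentwise.
Counts are posterior − prior componentwise: 28−8=20, 25−6=19, 6−3=3, 23−1=22, 20−3=17.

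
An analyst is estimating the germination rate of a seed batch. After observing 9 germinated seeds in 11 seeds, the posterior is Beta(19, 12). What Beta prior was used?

Beta(10, 10)

Beta is conjugate to the binomial likelihood: posterior = Beta(a+s, b+f).
So a = 19 − 9 = 10 and b = 12 − 2 = 10.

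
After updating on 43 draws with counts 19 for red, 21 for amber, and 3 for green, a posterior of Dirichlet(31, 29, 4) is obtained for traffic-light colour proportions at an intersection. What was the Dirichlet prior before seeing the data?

For a Dirichlet(α) prior with multinomial counts c, the posterior is Dirichlet(α + c) componentwise.
Subtract each count from the matching posterior parameter: 31−19=12, 29−21=8, 4−3=1.

Dirichlet(12, 8, 1)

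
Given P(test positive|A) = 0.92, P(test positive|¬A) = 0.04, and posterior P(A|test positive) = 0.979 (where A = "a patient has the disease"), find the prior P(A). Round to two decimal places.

In odds form, posterior odds = prior odds × likelihood ratio, so prior odds = posterior odds ÷ LR.
Posterior odds = 0.979/(1−0.979) = 46.6190. LR = 0.92/0.04 = 23.0000.
Prior odds = 46.6190/23.0000 = 2.0269, so P(A) = 2.0269/(1+2.0269) ≈ 0.67.

P(A) = 0.67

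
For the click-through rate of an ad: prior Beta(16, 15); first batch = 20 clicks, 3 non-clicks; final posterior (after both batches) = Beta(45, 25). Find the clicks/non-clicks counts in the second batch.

9 clicks and 7 non-clicks

Because Beta–binomial updating is additive in the counts, the combined data contributed (α_post−α_prior, β_post−β_prior) successes and failures.
Total across both batches: 45−16=29 clicks, 25−15=10 non-clicks.
Subtract the first batch: 29−20=9 clicks and 10−3=7 non-clicks.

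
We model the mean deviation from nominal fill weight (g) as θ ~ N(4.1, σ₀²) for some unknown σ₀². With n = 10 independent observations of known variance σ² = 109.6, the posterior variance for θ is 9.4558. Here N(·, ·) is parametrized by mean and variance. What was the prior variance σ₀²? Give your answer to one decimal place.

σ₀² = 68.9

For the Normal–Normal model with known σ², precisions add: τ_n = τ₀ + n/σ².
So 1/σ₀² = 1/9.4558 − 10/109.6 = 0.105755 − 0.091241 = 0.014514.
Hence σ₀² = 1/0.014514 ≈ 68.9.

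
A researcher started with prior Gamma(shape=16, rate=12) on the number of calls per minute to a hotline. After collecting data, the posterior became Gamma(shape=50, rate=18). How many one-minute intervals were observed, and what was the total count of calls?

n = 6 one-minute intervals with total 34 calls

A Gamma(α, β) prior (rate parametrization) on a Poisson rate with n observations summing to S gives posterior Gamma(α+S, β+n).
Matching: Σxᵢ = 50 − 16 = 34 and n = 18 − 12 = 6.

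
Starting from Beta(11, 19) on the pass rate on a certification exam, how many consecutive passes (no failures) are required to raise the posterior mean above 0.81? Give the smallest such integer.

k = 71

After k passes and 0 failures the posterior is Beta(11+k, 19), with mean (11+k)/(11+19+k).
Set (11+k)/(30+k) > 0.81 and solve: k > (0.81·30 − 11)/(1 − 0.81) = 70.000.
The smallest integer exceeding 70.000 is 71, and checking k=71: (82)/(101) = 0.8119 > 0.81.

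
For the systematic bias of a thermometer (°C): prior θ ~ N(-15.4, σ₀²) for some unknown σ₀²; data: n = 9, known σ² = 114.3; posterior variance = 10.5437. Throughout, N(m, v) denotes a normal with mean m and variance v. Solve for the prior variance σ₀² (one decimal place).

σ₀² = 62.1

Posterior precision equals prior precision plus data precision: 1/σ_n² = 1/σ₀² + n/σ².
So 1/σ₀² = 1/10.5437 − 9/114.3 = 0.094843 − 0.078740 = 0.016103.
Hence σ₀² = 1/0.016103 ≈ 62.1.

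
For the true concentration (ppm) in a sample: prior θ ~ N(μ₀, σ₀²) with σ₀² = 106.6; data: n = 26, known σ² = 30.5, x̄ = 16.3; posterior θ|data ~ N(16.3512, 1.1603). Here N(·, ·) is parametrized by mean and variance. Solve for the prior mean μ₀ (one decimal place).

μ₀ = 21.0

With known observation variance, the Normal–Normal posterior has precision τ_n = τ₀ + n/σ² and mean μ_n = (τ₀μ₀ + (n/σ²)x̄)/τ_n.
Here τ₀ = 1/106.6 = 0.009381 and τ_data = 26/30.5 = 0.852459, so τ_n = 0.861840.
Rearranging for μ₀: μ₀ = (μ_n·τ_n − τ_data·x̄)/τ₀ = (16.3512·0.861840 − 0.852459·16.3) / 0.009381 = 0.197037/0.009381 ≈ 21.0.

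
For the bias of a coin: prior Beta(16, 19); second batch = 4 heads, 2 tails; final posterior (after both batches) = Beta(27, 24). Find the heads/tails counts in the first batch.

7 heads and 3 tails

Because Beta–binomial updating is additive in the counts, the combined data contributed (α_post−α_prior, β_post−β_prior) successes and failures.
Total across both batches: 27−16=11 heads, 24−19=5 tails.
Subtract the second batch: 11−4=7 heads and 5−2=3 tails.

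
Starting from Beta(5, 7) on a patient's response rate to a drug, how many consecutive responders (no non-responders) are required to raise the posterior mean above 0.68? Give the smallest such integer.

After k responders and 0 non-responders the posterior is Beta(5+k, 7), with mean (5+k)/(5+7+k).
Set (5+k)/(12+k) > 0.68 and solve: k > (0.68·12 − 5)/(1 − 0.68) = 9.875.
The smallest integer exceeding 9.875 is 10, and checking k=10: (15)/(22) = 0.6818 > 0.68.

k = 10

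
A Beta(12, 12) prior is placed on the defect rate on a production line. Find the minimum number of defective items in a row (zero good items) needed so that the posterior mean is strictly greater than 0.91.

After k defective items and 0 good items the posterior is Beta(12+k, 12), with mean (12+k)/(12+12+k).
Set (12+k)/(24+k) > 0.91 and solve: k > (0.91·24 − 12)/(1 − 0.91) = 109.333.
The smallest integer exceeding 109.333 is 110, and checking k=110: (122)/(134) = 0.9104 > 0.91.

k = 110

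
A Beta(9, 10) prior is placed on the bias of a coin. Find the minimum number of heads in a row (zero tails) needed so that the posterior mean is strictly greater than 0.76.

After k heads and 0 tails the posterior is Beta(9+k, 10), with mean (9+k)/(9+10+k).
Set (9+k)/(19+k) > 0.76 and solve: k > (0.76·19 − 9)/(1 − 0.76) = 22.667.
The smallest integer exceeding 22.667 is 23, and checking k=23: (32)/(42) = 0.7619 > 0.76.

k = 23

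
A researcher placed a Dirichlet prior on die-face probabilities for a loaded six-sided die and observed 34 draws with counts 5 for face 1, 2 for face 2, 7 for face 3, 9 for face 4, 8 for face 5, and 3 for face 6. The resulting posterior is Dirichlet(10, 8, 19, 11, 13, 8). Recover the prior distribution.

Dirichlet(5, 6, 12, 2, 5, 5)

For a Dirichlet(α) prior with multinomial counts c, the posterior is Dirichlet(α + c) componentwise.
Subtract each count from the matching posterior parameter: 10−5=5, 8−2=6, 19−7=12, 11−9=2, 13−8=5, 8−3=5.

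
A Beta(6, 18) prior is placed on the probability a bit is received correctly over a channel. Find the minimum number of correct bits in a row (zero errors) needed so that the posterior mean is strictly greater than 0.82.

k = 77

After k correct bits and 0 errors the posterior is Beta(6+k, 18), with mean (6+k)/(6+18+k).
Set (6+k)/(24+k) > 0.82 and solve: k > (0.82·24 − 6)/(1 − 0.82) = 76.000.
The smallest integer exceeding 76.000 is 77, and checking k=77: (83)/(101) = 0.8218 > 0.82.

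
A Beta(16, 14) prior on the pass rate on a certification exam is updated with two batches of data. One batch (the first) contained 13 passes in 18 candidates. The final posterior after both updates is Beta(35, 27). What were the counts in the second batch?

6 passes and 8 failures

Sequential conjugate updates are equivalent to a single update on the pooled data, so total successes = posterior α − prior α and total failures = posterior β − prior β.
Total across both batches: 35−16=19 passes, 27−14=13 failures.
Subtract the first batch: 19−13=6 passes and 13−5=8 failures.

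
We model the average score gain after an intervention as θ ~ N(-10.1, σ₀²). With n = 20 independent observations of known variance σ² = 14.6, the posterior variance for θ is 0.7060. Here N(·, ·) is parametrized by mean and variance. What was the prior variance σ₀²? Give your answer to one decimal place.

σ₀² = 21.5

Posterior precision equals prior precision plus data precision: 1/σ_n² = 1/σ₀² + n/σ².
So 1/σ₀² = 1/0.7060 − 20/14.6 = 1.416431 − 1.369863 = 0.046568.
Hence σ₀² = 1/0.046568 ≈ 21.5.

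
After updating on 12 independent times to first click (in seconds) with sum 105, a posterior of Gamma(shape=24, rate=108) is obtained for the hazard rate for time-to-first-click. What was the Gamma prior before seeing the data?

Gamma(shape=12, rate=3)

Gamma–exponential conjugacy: posterior shape = α + n, posterior rate = β + Σtᵢ.
So α = 24 − 12 = 12 and β = 108 − 105 = 3.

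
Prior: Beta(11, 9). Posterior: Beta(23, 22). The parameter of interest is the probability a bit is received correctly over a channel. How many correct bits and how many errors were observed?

Under Beta–binomial conjugacy the posterior parameters are (α+s, β+f).
So s = 23 − 11 = 12 and f = 22 − 9 = 13.

12 correct bits and 13 errors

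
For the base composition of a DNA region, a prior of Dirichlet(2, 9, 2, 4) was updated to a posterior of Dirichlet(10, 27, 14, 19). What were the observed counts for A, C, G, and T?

counts (8, 18, 12, 15)

For a Dirichlet(α) prior with multinomial counts c, the posterior is Dirichlet(α + c) componentwise.
Counts are posterior − prior componentwise: 10−2=8, 27−9=18, 14−2=12, 19−4=15.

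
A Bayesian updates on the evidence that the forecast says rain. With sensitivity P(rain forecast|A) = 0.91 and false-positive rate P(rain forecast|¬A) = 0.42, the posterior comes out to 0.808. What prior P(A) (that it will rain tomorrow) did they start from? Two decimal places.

P(A) = 0.66

In odds form, posterior odds = prior odds × likelihood ratio, so prior odds = posterior odds ÷ LR.
Posterior odds = 0.808/(1−0.808) = 4.2083. LR = 0.91/0.42 = 2.1667.
Prior odds = 4.2083/2.1667 = 1.9423, so P(A) = 1.9423/(1+1.9423) ≈ 0.66.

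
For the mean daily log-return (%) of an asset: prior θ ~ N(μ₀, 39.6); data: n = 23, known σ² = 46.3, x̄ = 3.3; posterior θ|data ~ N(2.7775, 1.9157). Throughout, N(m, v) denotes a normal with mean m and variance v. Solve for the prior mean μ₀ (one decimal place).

With known observation variance, the Normal–Normal posterior has precision τ_n = τ₀ + n/σ² and mean μ_n = (τ₀μ₀ + (n/σ²)x̄)/τ_n.
Here τ₀ = 1/39.6 = 0.025253 and τ_data = 23/46.3 = 0.496760, so τ_n = 0.522013.
Rearranging for μ₀: μ₀ = (μ_n·τ_n − τ_data·x̄)/τ₀ = (2.7775·0.522013 − 0.496760·3.3) / 0.025253 = -0.189417/0.025253 ≈ -7.5.

μ₀ = -7.5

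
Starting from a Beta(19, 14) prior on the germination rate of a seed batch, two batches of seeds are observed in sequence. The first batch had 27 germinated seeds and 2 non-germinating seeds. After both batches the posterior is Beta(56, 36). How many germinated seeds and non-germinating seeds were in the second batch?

Because Beta–binomial updating is additive in the counts, the combined data contributed (α_post−α_prior, β_post−β_prior) successes and failures.
Total across both batches: 56−19=37 germinated seeds, 36−14=22 non-germinating seeds.
Subtract the first batch: 37−27=10 germinated seeds and 22−2=20 non-germinating seeds.

10 germinated seeds and 20 non-germinating seeds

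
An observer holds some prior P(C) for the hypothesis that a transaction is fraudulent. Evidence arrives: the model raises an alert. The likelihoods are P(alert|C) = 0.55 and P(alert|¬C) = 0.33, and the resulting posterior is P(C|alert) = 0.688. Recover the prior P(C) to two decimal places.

Bayes' rule in odds form gives O(C|E) = O(C)·[P(E|C)/P(E|¬C)], hence O(C) = O(C|E)/LR.
Posterior odds = 0.688/(1−0.688) = 2.2051. LR = 0.55/0.33 = 1.6667.
Prior odds = 2.2051/1.6667 = 1.3230, so P(C) = 1.3230/(1+1.3230) ≈ 0.57.

P(C) = 0.57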